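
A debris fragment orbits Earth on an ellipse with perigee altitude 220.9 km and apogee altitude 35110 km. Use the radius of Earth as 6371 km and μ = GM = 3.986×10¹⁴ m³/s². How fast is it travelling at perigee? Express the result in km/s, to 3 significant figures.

r_p = 6371 + 220.9 = 6591.9 km = 6.5919×10⁶ m.
r_a = 6371 + 35110 = 41481 km = 4.1481×10⁷ m.
Semi-major axis a = (r_p + r_a)/2 = 24036 km = 2.404×10⁷ m.
Vis-viva: v² = μ(2/r − 1/a) = 3.986×10¹⁴ × (3.034×10⁻⁷ − 4.160×10⁻⁸) = 1.044×10⁸ m²/s².
v = 10220 m/s = 10.22 km/s.

v ≈ 10.2 km/s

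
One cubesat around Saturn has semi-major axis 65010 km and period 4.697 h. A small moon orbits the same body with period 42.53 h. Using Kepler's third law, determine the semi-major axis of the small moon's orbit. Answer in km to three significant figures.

a₂ ≈ 2.82×10⁵ km

Kepler's third law: a³ ∝ T², so a₂ = a₁ (T₂/T₁)^(2/3).
T₂/T₁ = 9.055, (T₂/T₁)^(2/3) = 4.344.
a₂ = 65010 × 4.344 = 2.824×10⁵ km.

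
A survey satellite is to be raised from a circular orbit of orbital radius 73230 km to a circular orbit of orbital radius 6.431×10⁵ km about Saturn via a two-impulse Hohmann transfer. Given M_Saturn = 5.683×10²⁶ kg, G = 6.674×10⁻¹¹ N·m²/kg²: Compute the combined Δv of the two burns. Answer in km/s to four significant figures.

Δv_total ≈ 11.94 km/s

μ = GM = 6.674×10⁻¹¹ × 5.683×10²⁶ = 3.793×10¹⁶ m³/s².
r₁ = 73230 km = 7.323×10⁷ m.
r₂ = 6.431×10⁵ km = 6.431×10⁸ m.
Transfer ellipse a_t = (r₁ + r₂)/2 = 3.582×10⁸ m.
At r₁: circular v_c1 = √(μ/r₁) = 22760 m/s; transfer-perikrone v_p = √[μ(2/r₁ − 1/a_t)] = 30500 m/s.
Δv₁ = v_p − v_c1 = 7737 m/s.
At r₂: circular v_c2 = √(μ/r₂) = 7680 m/s; transfer-apokrone v_a = √[μ(2/r₂ − 1/a_t)] = 3473 m/s.
Δv₂ = v_c2 − v_a = 4207 m/s.
Total Δv = Δv₁ + Δv₂ = 11940 m/s = 11.94 km/s.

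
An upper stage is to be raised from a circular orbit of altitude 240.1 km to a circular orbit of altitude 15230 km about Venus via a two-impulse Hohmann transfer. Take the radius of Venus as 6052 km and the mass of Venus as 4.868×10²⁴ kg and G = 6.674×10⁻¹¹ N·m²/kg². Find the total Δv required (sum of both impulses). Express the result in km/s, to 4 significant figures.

μ = GM = 6.674×10⁻¹¹ × 4.868×10²⁴ = 3.249×10¹⁴ m³/s².
r₁ = 6052 + 240.1 = 6292.1 km = 6.2921×10⁶ m.
r₂ = 6052 + 15230 = 21282 km = 2.1282×10⁷ m.
Transfer ellipse a_t = (r₁ + r₂)/2 = 1.379×10⁷ m.
At r₁: circular v_c1 = √(μ/r₁) = 7186 m/s; transfer-periapsis v_p = √[μ(2/r₁ − 1/a_t)] = 8928 m/s.
Δv₁ = v_p − v_c1 = 1742 m/s.
At r₂: circular v_c2 = √(μ/r₂) = 3907 m/s; transfer-apoapsis v_a = √[μ(2/r₂ − 1/a_t)] = 2640 m/s.
Δv₂ = v_c2 − v_a = 1268 m/s.
Total Δv = Δv₁ + Δv₂ = 3010 m/s = 3.010 km/s.

Δv_total ≈ 3.010 km/s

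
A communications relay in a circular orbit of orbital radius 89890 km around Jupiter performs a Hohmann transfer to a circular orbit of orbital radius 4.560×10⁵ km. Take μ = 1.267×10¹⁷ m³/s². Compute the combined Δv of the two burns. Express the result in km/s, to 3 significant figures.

Δv_total ≈ 18.1 km/s

r₁ = 89890 km = 8.989×10⁷ m.
r₂ = 4.560×10⁵ km = 4.560×10⁸ m.
Transfer ellipse a_t = (r₁ + r₂)/2 = 2.729×10⁸ m.
At r₁: circular v_c1 = √(μ/r₁) = 37540 m/s; transfer-perijove v_p = √[μ(2/r₁ − 1/a_t)] = 48530 m/s.
Δv₁ = v_p − v_c1 = 10980 m/s.
At r₂: circular v_c2 = √(μ/r₂) = 16670 m/s; transfer-apojove v_a = √[μ(2/r₂ − 1/a_t)] = 9566 m/s.
Δv₂ = v_c2 − v_a = 7103 m/s.
Total Δv = Δv₁ + Δv₂ = 18090 m/s = 18.09 km/s.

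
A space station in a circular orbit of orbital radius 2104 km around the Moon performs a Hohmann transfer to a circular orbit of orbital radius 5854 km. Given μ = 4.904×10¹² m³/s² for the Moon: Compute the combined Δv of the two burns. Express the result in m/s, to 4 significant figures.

r₁ = 2104 km = 2.104×10⁶ m.
r₂ = 5854 km = 5.854×10⁶ m.
Transfer ellipse a_t = (r₁ + r₂)/2 = 3.979×10⁶ m.
At r₁: circular v_c1 = √(μ/r₁) = 1527 m/s; transfer-perilune v_p = √[μ(2/r₁ − 1/a_t)] = 1852 m/s.
Δv₁ = v_p − v_c1 = 325.1 m/s.
At r₂: circular v_c2 = √(μ/r₂) = 915.3 m/s; transfer-apolune v_a = √[μ(2/r₂ − 1/a_t)] = 665.6 m/s.
Δv₂ = v_c2 − v_a = 249.7 m/s.
Total Δv = Δv₁ + Δv₂ = 574.8 m/s.

Δv_total ≈ 574.8 m/s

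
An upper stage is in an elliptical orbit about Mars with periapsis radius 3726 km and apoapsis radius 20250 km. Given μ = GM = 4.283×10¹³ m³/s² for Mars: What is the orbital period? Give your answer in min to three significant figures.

T ≈ 664 min

Semi-major axis a = (r_p + r_a)/2 = (3726.0 + 20250)/2 = 11988 km = 1.199×10⁷ m.
By Kepler's third law T = 2π√(a³/μ) = 2π × 6.342×10³ = 3.985×10⁴ s.
= 664.2 min.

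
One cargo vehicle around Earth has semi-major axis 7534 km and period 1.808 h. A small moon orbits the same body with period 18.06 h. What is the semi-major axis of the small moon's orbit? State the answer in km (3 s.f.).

a₂ ≈ 34900 km

Kepler's third law: a³ ∝ T², so a₂ = a₁ (T₂/T₁)^(2/3).
T₂/T₁ = 9.989, (T₂/T₁)^(2/3) = 4.638.
a₂ = 7534 × 4.638 = 34940 km.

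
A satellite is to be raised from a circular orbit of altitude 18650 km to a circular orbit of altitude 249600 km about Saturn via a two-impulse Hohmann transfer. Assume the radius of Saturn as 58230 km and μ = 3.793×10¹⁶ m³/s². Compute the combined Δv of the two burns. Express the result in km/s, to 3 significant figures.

r₁ = 58230 + 18650 = 76880 km = 7.6880×10⁷ m.
r₂ = 58230 + 249600 = 307830 km = 3.0783×10⁸ m.
Transfer ellipse a_t = (r₁ + r₂)/2 = 1.924×10⁸ m.
At r₁: circular v_c1 = √(μ/r₁) = 22210 m/s; transfer-perikrone v_p = √[μ(2/r₁ − 1/a_t)] = 28100 m/s.
Δv₁ = v_p − v_c1 = 5887 m/s.
At r₂: circular v_c2 = √(μ/r₂) = 11100 m/s; transfer-apokrone v_a = √[μ(2/r₂ − 1/a_t)] = 7018 m/s.
Δv₂ = v_c2 − v_a = 4083 m/s.
Total Δv = Δv₁ + Δv₂ = 9970 m/s = 9.970 km/s.

Δv_total ≈ 9.97 km/s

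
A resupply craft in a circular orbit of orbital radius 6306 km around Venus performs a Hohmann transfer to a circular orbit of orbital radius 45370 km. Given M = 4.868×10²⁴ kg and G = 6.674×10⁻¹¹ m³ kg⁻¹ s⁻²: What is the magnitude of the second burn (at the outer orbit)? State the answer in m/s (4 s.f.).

Δv ≈ 1354 m/s

μ = GM = 6.674×10⁻¹¹ × 4.868×10²⁴ = 3.249×10¹⁴ m³/s².
r₁ = 6306 km = 6.306×10⁶ m.
r₂ = 45370 km = 4.537×10⁷ m.
Transfer ellipse a_t = (r₁ + r₂)/2 = 2.584×10⁷ m.
At r₁: circular v_c1 = √(μ/r₁) = 7178 m/s; transfer-periapsis v_p = √[μ(2/r₁ − 1/a_t)] = 9511 m/s.
At r₂: circular v_c2 = √(μ/r₂) = 2676 m/s; transfer-apoapsis v_a = √[μ(2/r₂ − 1/a_t)] = 1322 m/s.
Δv₂ = v_c2 − v_a = 1354 m/s.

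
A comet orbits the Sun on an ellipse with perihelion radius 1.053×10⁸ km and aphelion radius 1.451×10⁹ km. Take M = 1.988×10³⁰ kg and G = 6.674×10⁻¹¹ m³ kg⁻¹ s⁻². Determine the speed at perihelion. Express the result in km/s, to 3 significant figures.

v ≈ 48.5 km/s

μ = GM = 6.674×10⁻¹¹ × 1.988×10³⁰ = 1.327×10²⁰ m³/s².
Semi-major axis a = (r_p + r_a)/2 = 7.7815×10⁸ km = 7.782×10¹¹ m.
Vis-viva: v² = μ(2/r − 1/a) = 1.327×10²⁰ × (1.899×10⁻¹¹ − 1.285×10⁻¹²) = 2.350×10⁹ m²/s².
v = 48470 m/s = 48.47 km/s.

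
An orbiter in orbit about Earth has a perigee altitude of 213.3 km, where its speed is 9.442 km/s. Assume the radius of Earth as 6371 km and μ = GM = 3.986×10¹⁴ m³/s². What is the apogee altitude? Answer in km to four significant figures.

r_p = 6371 + 213.3 = 6584.3 km = 6.584×10⁶ m.
Specific energy ε = v²/2 − μ/r = -1.596×10⁷ J/kg, so a = −μ/(2ε) = 1.249×10⁷ m.
The apsides satisfy r_p + r_a = 2a, so the apogee radius is 2a − r_p = 1.839×10⁷ m = 18387 km.
Apogee altitude = 18387 − 6371 = 12016 km.

apogee altitude ≈ 12020 km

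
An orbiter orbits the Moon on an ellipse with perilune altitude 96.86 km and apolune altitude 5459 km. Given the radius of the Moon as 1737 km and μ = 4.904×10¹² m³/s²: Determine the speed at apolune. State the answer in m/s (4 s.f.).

r_p = 1737 + 96.86 = 1833.9 km = 1.8339×10⁶ m.
r_a = 1737 + 5459 = 7196.0 km = 7.1960×10⁶ m.
Semi-major axis a = (r_p + r_a)/2 = 4514.9 km = 4.515×10⁶ m.
Vis-viva: v² = μ(2/r − 1/a) = 4.904×10¹² × (2.779×10⁻⁷ − 2.215×10⁻⁷) = 2.768×10⁵ m²/s².
v = 526.1 m/s.

v ≈ 526.1 m/s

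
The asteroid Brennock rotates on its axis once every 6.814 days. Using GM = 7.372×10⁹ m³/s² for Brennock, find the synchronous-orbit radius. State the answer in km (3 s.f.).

T = 6.814 days = 5.887×10⁵ s.
A synchronous orbit has period T, so by Kepler's third law a = (μT²/4π²)^(1/3).
μT²/4π² = 7.372×10⁹ × (5.887×10⁵)² / 39.48 = 6.472×10¹⁹ m³.
a = 4.015×10⁶ m = 4015.0 km.

r_sync ≈ 4020 km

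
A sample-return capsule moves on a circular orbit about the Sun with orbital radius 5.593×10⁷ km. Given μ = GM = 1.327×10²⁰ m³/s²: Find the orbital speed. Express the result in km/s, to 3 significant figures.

r = 5.593×10⁷ km = 5.593×10¹⁰ m.
For a circular orbit v = √(μ/r) = √(1.327×10²⁰ / 5.593×10¹⁰) = √(2.373×10⁹) = 48710 m/s.
That is 48.71 km/s.

v ≈ 48.7 km/s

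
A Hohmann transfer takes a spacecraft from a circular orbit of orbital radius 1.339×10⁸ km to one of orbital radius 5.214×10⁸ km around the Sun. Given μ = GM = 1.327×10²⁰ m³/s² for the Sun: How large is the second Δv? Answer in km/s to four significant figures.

r₁ = 1.339×10⁸ km = 1.339×10¹¹ m.
r₂ = 5.214×10⁸ km = 5.214×10¹¹ m.
Transfer ellipse a_t = (r₁ + r₂)/2 = 3.276×10¹¹ m.
At r₁: circular v_c1 = √(μ/r₁) = 31480 m/s; transfer-perihelion v_p = √[μ(2/r₁ − 1/a_t)] = 39710 m/s.
At r₂: circular v_c2 = √(μ/r₂) = 15950 m/s; transfer-aphelion v_a = √[μ(2/r₂ − 1/a_t)] = 10200 m/s.
Δv₂ = v_c2 − v_a = 5755 m/s.
= 5.755 km/s.

Δv ≈ 5.755 km/s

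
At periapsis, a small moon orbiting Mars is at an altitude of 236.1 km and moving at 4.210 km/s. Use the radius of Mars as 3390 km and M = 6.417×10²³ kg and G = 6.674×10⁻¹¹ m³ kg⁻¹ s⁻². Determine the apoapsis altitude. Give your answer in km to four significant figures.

μ = GM = 6.674×10⁻¹¹ × 6.417×10²³ = 4.283×10¹³ m³/s².
r_p = 3390 + 236.1 = 3626.1 km = 3.626×10⁶ m.
Specific energy ε = v²/2 − μ/r = -2.949×10⁶ J/kg, so a = −μ/(2ε) = 7.262×10⁶ m.
The apsides satisfy r_p + r_a = 2a, so the apoapsis radius is 2a − r_p = 1.090×10⁷ m = 10898 km.
Apoapsis altitude = 10898 − 3390 = 7507.8 km.

apoapsis altitude ≈ 7508 km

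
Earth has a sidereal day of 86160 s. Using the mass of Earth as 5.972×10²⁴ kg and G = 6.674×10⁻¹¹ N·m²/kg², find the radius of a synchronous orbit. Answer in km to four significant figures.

r_sync ≈ 42160 km

μ = GM = 6.674×10⁻¹¹ × 5.972×10²⁴ = 3.986×10¹⁴ m³/s².
A synchronous orbit has period T, so by Kepler's third law a = (μT²/4π²)^(1/3).
μT²/4π² = 3.986×10¹⁴ × (8.616×10⁴)² / 39.48 = 7.495×10²² m³.
a = 4.216×10⁷ m = 42162 km.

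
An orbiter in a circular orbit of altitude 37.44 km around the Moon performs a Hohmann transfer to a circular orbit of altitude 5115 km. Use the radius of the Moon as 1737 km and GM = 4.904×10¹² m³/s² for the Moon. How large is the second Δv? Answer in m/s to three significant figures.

r₁ = 1737 + 37.44 = 1774.4 km = 1.7744×10⁶ m.
r₂ = 1737 + 5115 = 6852.0 km = 6.8520×10⁶ m.
Transfer ellipse a_t = (r₁ + r₂)/2 = 4.313×10⁶ m.
At r₁: circular v_c1 = √(μ/r₁) = 1662 m/s; transfer-perilune v_p = √[μ(2/r₁ − 1/a_t)] = 2095 m/s.
At r₂: circular v_c2 = √(μ/r₂) = 846.0 m/s; transfer-apolune v_a = √[μ(2/r₂ − 1/a_t)] = 542.6 m/s.
Δv₂ = v_c2 − v_a = 303.4 m/s.

Δv ≈ 303 m/s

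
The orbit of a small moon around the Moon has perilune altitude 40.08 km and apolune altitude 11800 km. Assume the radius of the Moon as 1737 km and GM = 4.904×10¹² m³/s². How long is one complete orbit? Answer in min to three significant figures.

r_p = 1737 + 40.08 = 1777.1 km = 1.7771×10⁶ m.
r_a = 1737 + 11800 = 13537 km = 1.3537×10⁷ m.
Semi-major axis a = (r_p + r_a)/2 = (1777.1 + 13537)/2 = 7657.0 km = 7.657×10⁶ m.
By Kepler's third law T = 2π√(a³/μ) = 2π × 9.568×10³ = 6.012×10⁴ s.
= 1002 min.

T ≈ 1000 min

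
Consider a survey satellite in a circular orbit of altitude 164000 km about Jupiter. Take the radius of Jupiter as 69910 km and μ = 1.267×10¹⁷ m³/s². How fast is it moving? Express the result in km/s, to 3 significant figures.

r = 69910 + 164000 = 233910 km = 2.3391×10⁸ m.
For a circular orbit v = √(μ/r) = √(1.267×10¹⁷ / 2.339×10⁸) = √(5.417×10⁸) = 23270 m/s.
That is 23.27 km/s.

v ≈ 23.3 km/s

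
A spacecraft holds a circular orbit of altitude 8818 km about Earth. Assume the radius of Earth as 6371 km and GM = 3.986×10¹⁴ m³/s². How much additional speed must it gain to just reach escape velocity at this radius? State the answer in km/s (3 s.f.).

r = 6371 + 8818 = 15189 km = 1.5189×10⁷ m.
Circular speed v_c = √(μ/r) = 5123 m/s.
Escape speed v_esc = √(2μ/r) = √2 × v_c = 7245 m/s.
Δv = v_esc − v_c = 2122 m/s = 2.122 km/s.

Δv ≈ 2.12 km/s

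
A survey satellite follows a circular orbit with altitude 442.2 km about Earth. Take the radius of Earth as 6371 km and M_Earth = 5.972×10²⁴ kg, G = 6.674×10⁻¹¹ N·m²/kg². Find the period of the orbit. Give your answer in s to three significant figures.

μ = GM = 6.674×10⁻¹¹ × 5.972×10²⁴ = 3.986×10¹⁴ m³/s².
r = 6371 + 442.2 = 6813.2 km = 6.8132×10⁶ m.
Kepler's third law: T = 2π√(r³/μ) = 2π√((6.813×10⁶)³ / 3.986×10¹⁴).
r³/μ = 7.935×10⁵ s², so T = 2π × 8.908×10² = 5.597×10³ s.

T ≈ 5600 s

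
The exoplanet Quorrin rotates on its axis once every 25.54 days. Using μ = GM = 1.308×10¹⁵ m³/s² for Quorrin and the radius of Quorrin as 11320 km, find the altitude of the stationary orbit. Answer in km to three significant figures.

h_sync ≈ 5.33×10⁵ km

T = 25.54 days = 2.207×10⁶ s.
A synchronous orbit has period T, so by Kepler's third law a = (μT²/4π²)^(1/3).
μT²/4π² = 1.308×10¹⁵ × (2.207×10⁶)² / 39.48 = 1.613×10²⁶ m³.
a = 5.444×10⁸ m = 5.4438×10⁵ km.
Altitude h = a − R = 5.4438×10⁵ − 11320 = 5.3306×10⁵ km.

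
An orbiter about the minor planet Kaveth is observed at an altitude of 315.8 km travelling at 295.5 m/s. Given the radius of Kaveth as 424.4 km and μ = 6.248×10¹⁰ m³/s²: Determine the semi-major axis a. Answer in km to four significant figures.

a ≈ 766.6 km

r = 424.4 + 315.8 = 740.20 km = 7.402×10⁵ m.
Vis-viva rearranged: 1/a = 2/r − v²/μ = 2.702×10⁻⁶ − 1.398×10⁻⁶ = 1.304×10⁻⁶ m⁻¹.
a = 7.666×10⁵ m = 766.64 km.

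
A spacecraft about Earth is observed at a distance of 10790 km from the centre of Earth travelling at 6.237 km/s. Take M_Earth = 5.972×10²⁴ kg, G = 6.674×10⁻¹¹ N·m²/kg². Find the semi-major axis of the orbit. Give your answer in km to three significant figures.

μ = GM = 6.674×10⁻¹¹ × 5.972×10²⁴ = 3.986×10¹⁴ m³/s².
r = 1.079×10⁷ m.
Specific orbital energy ε = v²/2 − μ/r = (6237)²/2 − 3.986×10¹⁴/1.079×10⁷ = -1.749×10⁷ J/kg.
Since ε = −μ/(2a), a = −μ/(2ε) = 1.140×10⁷ m = 11395 km.

a ≈ 11400 km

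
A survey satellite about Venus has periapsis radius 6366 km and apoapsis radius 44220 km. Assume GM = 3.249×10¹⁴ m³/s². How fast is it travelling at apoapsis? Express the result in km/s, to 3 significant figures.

v ≈ 1.36 km/s

Semi-major axis a = (r_p + r_a)/2 = 25293 km = 2.529×10⁷ m.
Vis-viva: v² = μ(2/r − 1/a) = 3.249×10¹⁴ × (4.523×10⁻⁸ − 3.954×10⁻⁸) = 1.849×10⁶ m²/s².
v = 1360 m/s = 1.360 km/s.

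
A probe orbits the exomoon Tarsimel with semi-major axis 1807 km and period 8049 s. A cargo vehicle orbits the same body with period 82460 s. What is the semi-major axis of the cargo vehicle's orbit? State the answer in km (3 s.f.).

a₂ ≈ 8520 km

Kepler's third law: a³ ∝ T², so a₂ = a₁ (T₂/T₁)^(2/3).
T₂/T₁ = 10.24, (T₂/T₁)^(2/3) = 4.717.
a₂ = 1807 × 4.717 = 8524 km.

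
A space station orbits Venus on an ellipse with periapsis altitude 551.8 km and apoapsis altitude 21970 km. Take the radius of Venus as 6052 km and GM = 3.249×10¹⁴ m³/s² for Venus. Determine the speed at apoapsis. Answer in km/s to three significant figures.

v ≈ 2.10 km/s

r_p = 6052 + 551.8 = 6603.8 km = 6.6038×10⁶ m.
r_a = 6052 + 21970 = 28022 km = 2.8022×10⁷ m.
Semi-major axis a = (r_p + r_a)/2 = 17313 km = 1.731×10⁷ m.
Vis-viva: v² = μ(2/r − 1/a) = 3.249×10¹⁴ × (7.137×10⁻⁸ − 5.776×10⁻⁸) = 4.423×10⁶ m²/s².
v = 2103 m/s = 2.103 km/s.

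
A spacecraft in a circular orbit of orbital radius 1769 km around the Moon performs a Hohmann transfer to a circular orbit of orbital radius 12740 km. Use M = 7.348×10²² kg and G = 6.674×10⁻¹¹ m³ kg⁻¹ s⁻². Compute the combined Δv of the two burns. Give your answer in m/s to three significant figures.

Δv_total ≈ 856 m/s

μ = GM = 6.674×10⁻¹¹ × 7.348×10²² = 4.904×10¹² m³/s².
r₁ = 1769 km = 1.769×10⁶ m.
r₂ = 12740 km = 1.274×10⁷ m.
Transfer ellipse a_t = (r₁ + r₂)/2 = 7.254×10⁶ m.
At r₁: circular v_c1 = √(μ/r₁) = 1665 m/s; transfer-perilune v_p = √[μ(2/r₁ − 1/a_t)] = 2206 m/s.
Δv₁ = v_p − v_c1 = 541.5 m/s.
At r₂: circular v_c2 = √(μ/r₂) = 620.4 m/s; transfer-apolune v_a = √[μ(2/r₂ − 1/a_t)] = 306.4 m/s.
Δv₂ = v_c2 − v_a = 314.1 m/s.
Total Δv = Δv₁ + Δv₂ = 855.5 m/s.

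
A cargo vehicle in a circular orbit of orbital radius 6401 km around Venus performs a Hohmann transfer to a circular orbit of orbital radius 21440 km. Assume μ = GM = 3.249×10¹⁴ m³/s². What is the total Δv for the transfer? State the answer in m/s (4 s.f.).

r₁ = 6401 km = 6.401×10⁶ m.
r₂ = 21440 km = 2.144×10⁷ m.
Transfer ellipse a_t = (r₁ + r₂)/2 = 1.392×10⁷ m.
At r₁: circular v_c1 = √(μ/r₁) = 7124 m/s; transfer-periapsis v_p = √[μ(2/r₁ − 1/a_t)] = 8842 m/s.
Δv₁ = v_p − v_c1 = 1717 m/s.
At r₂: circular v_c2 = √(μ/r₂) = 3893 m/s; transfer-apoapsis v_a = √[μ(2/r₂ − 1/a_t)] = 2640 m/s.
Δv₂ = v_c2 − v_a = 1253 m/s.
Total Δv = Δv₁ + Δv₂ = 2970 m/s.

Δv_total ≈ 2970 m/s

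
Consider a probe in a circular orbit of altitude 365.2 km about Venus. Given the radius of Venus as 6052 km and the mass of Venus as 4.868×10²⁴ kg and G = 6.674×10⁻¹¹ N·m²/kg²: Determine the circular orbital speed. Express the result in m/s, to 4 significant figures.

v ≈ 7115 m/s

μ = GM = 6.674×10⁻¹¹ × 4.868×10²⁴ = 3.249×10¹⁴ m³/s².
r = 6052 + 365.2 = 6417.2 km = 6.4172×10⁶ m.
For a circular orbit v = √(μ/r) = √(3.249×10¹⁴ / 6.417×10⁶) = √(5.063×10⁷) = 7115 m/s.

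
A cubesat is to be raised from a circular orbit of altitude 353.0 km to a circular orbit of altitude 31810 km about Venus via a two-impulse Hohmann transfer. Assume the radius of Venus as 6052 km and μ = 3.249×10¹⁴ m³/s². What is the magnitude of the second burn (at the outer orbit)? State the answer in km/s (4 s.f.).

r₁ = 6052 + 353.0 = 6405.0 km = 6.4050×10⁶ m.
r₂ = 6052 + 31810 = 37862 km = 3.7862×10⁷ m.
Transfer ellipse a_t = (r₁ + r₂)/2 = 2.213×10⁷ m.
At r₁: circular v_c1 = √(μ/r₁) = 7122 m/s; transfer-periapsis v_p = √[μ(2/r₁ − 1/a_t)] = 9315 m/s.
At r₂: circular v_c2 = √(μ/r₂) = 2929 m/s; transfer-apoapsis v_a = √[μ(2/r₂ − 1/a_t)] = 1576 m/s.
Δv₂ = v_c2 − v_a = 1354 m/s.
= 1.354 km/s.

Δv ≈ 1.354 km/s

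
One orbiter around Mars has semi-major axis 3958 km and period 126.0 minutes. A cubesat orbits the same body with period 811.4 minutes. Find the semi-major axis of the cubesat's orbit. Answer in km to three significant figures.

a₂ ≈ 13700 km

Kepler's third law: a³ ∝ T², so a₂ = a₁ (T₂/T₁)^(2/3).
T₂/T₁ = 6.440, (T₂/T₁)^(2/3) = 3.461.
a₂ = 3958 × 3.461 = 13700 km.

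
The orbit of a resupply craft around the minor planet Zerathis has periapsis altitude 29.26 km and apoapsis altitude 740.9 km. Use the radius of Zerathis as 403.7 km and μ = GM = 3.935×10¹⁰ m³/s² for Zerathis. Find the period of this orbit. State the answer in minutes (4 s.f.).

r_p = 403.7 + 29.26 = 432.96 km = 4.3296×10⁵ m.
r_a = 403.7 + 740.9 = 1144.6 km = 1.1446×10⁶ m.
Semi-major axis a = (r_p + r_a)/2 = (432.96 + 1144.6)/2 = 788.78 km = 7.888×10⁵ m.
By Kepler's third law T = 2π√(a³/μ) = 2π × 3.532×10³ = 2.219×10⁴ s.
= 369.8 minutes.

T ≈ 369.8 minutes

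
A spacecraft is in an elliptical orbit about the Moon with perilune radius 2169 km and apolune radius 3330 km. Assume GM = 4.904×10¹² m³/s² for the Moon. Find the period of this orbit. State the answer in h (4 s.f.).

T ≈ 3.593 h

Semi-major axis a = (r_p + r_a)/2 = (2169.0 + 3330.0)/2 = 2749.5 km = 2.750×10⁶ m.
By Kepler's third law T = 2π√(a³/μ) = 2π × 2.059×10³ = 1.294×10⁴ s.
= 3.593 h.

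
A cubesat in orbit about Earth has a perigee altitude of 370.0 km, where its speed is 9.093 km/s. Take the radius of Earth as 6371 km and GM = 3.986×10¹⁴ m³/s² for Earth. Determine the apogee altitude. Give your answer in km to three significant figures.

r_p = 6371 + 370.0 = 6741.0 km = 6.741×10⁶ m.
Specific energy ε = v²/2 − μ/r = -1.779×10⁷ J/kg, so a = −μ/(2ε) = 1.120×10⁷ m.
The apsides satisfy r_p + r_a = 2a, so the apogee radius is 2a − r_p = 1.567×10⁷ m = 15666 km.
Apogee altitude = 15666 − 6371 = 9294.6 km.

apogee altitude ≈ 9290 km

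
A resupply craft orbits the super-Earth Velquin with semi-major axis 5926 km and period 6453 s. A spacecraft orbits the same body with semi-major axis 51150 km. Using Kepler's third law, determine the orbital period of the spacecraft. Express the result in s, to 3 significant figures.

Kepler's third law: T² ∝ a³, so T₂ = T₁ (a₂/a₁)^(3/2).
a₂/a₁ = 8.631, (a₂/a₁)^(3/2) = 25.36.
T₂ = 6453 × 25.36 = 1.636×10⁵ s.

T₂ ≈ 1.64×10⁵ s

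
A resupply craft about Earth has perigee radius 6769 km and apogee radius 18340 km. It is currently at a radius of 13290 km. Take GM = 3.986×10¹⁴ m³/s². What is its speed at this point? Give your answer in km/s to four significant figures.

v ≈ 5.314 km/s

Semi-major axis a = (r_p + r_a)/2 = 12554 km = 1.255×10⁷ m.
Vis-viva: v² = μ(2/r − 1/a) = 3.986×10¹⁴ × (1.505×10⁻⁷ − 7.965×10⁻⁸) = 2.824×10⁷ m²/s².
v = 5314 m/s = 5.314 km/s.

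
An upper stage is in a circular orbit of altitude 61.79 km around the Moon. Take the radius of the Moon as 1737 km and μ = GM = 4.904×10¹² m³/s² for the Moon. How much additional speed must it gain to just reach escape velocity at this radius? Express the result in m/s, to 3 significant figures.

r = 1737 + 61.79 = 1798.8 km = 1.7988×10⁶ m.
Circular speed v_c = √(μ/r) = 1651 m/s.
Escape speed v_esc = √(2μ/r) = √2 × v_c = 2335 m/s.
Δv = v_esc − v_c = 683.9 m/s.

Δv ≈ 684 m/s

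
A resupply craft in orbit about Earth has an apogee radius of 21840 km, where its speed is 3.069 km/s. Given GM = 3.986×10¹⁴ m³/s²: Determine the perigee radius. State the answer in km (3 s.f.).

perigee radius ≈ 7600 km

r_a = 2.184×10⁷ m.
Specific energy ε = v²/2 − μ/r = -1.354×10⁷ J/kg, so a = −μ/(2ε) = 1.472×10⁷ m.
The apsides satisfy r_p + r_a = 2a, so the perigee radius is 2a − r_a = 7.595×10⁶ m = 7595.4 km.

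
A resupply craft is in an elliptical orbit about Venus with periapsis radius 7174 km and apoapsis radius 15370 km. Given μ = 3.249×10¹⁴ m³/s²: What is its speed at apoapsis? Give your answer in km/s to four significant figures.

Semi-major axis a = (r_p + r_a)/2 = 11272 km = 1.127×10⁷ m.
Vis-viva: v² = μ(2/r − 1/a) = 3.249×10¹⁴ × (1.301×10⁻⁷ − 8.872×10⁻⁸) = 1.345×10⁷ m²/s².
v = 3668 m/s = 3.668 km/s.

v ≈ 3.668 km/s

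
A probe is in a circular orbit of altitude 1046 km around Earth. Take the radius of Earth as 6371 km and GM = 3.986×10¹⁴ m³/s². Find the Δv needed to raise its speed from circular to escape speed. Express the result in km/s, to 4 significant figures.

Δv ≈ 3.037 km/s

r = 6371 + 1046 = 7417.0 km = 7.4170×10⁶ m.
Circular speed v_c = √(μ/r) = 7331 m/s.
Escape speed v_esc = √(2μ/r) = √2 × v_c = 10370 m/s.
Δv = v_esc − v_c = 3037 m/s = 3.037 km/s.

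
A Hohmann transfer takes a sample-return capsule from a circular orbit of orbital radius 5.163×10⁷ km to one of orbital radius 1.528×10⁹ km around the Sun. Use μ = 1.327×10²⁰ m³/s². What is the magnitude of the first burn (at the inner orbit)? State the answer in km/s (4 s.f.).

Δv ≈ 19.82 km/s

r₁ = 5.163×10⁷ km = 5.163×10¹⁰ m.
r₂ = 1.528×10⁹ km = 1.528×10¹² m.
Transfer ellipse a_t = (r₁ + r₂)/2 = 7.898×10¹¹ m.
At r₁: circular v_c1 = √(μ/r₁) = 50700 m/s; transfer-perihelion v_p = √[μ(2/r₁ − 1/a_t)] = 70520 m/s.
Δv₁ = v_p − v_c1 = 19820 m/s.
= 19.82 km/s.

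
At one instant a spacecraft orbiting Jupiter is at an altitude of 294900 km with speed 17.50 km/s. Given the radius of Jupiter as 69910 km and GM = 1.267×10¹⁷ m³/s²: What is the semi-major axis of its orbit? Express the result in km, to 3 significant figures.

r = 69910 + 294900 = 3.6481×10⁵ km = 3.648×10⁸ m.
Specific orbital energy ε = v²/2 − μ/r = (17500)²/2 − 1.267×10¹⁷/3.648×10⁸ = -1.942×10⁸ J/kg.
Since ε = −μ/(2a), a = −μ/(2ε) = 3.262×10⁸ m = 3.2625×10⁵ km.

a ≈ 3.26×10⁵ km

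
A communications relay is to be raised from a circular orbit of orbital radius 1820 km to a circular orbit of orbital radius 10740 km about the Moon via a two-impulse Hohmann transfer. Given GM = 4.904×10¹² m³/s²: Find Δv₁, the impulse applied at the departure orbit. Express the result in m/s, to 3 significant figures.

Δv ≈ 505 m/s

r₁ = 1820 km = 1.820×10⁶ m.
r₂ = 10740 km = 1.074×10⁷ m.
Transfer ellipse a_t = (r₁ + r₂)/2 = 6.280×10⁶ m.
At r₁: circular v_c1 = √(μ/r₁) = 1641 m/s; transfer-perilune v_p = √[μ(2/r₁ − 1/a_t)] = 2147 m/s.
Δv₁ = v_p − v_c1 = 505.2 m/s.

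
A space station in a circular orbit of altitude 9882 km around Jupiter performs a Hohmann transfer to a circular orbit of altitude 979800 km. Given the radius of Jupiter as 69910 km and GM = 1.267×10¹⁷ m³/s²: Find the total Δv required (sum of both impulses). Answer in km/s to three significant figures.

r₁ = 69910 + 9882 = 79792 km = 7.9792×10⁷ m.
r₂ = 69910 + 979800 = 1049700 km = 1.0497×10⁹ m.
Transfer ellipse a_t = (r₁ + r₂)/2 = 5.648×10⁸ m.
At r₁: circular v_c1 = √(μ/r₁) = 39850 m/s; transfer-perijove v_p = √[μ(2/r₁ − 1/a_t)] = 54330 m/s.
Δv₁ = v_p − v_c1 = 14480 m/s.
At r₂: circular v_c2 = √(μ/r₂) = 10990 m/s; transfer-apojove v_a = √[μ(2/r₂ − 1/a_t)] = 4130 m/s.
Δv₂ = v_c2 − v_a = 6857 m/s.
Total Δv = Δv₁ + Δv₂ = 21340 m/s = 21.34 km/s.

Δv_total ≈ 21.3 km/s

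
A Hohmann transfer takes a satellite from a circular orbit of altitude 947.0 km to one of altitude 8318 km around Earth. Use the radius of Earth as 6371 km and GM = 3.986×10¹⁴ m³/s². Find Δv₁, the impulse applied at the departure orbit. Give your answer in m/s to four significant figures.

Δv ≈ 1147 m/s

r₁ = 6371 + 947.0 = 7318.0 km = 7.3180×10⁶ m.
r₂ = 6371 + 8318 = 14689 km = 1.4689×10⁷ m.
Transfer ellipse a_t = (r₁ + r₂)/2 = 1.100×10⁷ m.
At r₁: circular v_c1 = √(μ/r₁) = 7380 m/s; transfer-perigee v_p = √[μ(2/r₁ − 1/a_t)] = 8527 m/s.
Δv₁ = v_p − v_c1 = 1147 m/s.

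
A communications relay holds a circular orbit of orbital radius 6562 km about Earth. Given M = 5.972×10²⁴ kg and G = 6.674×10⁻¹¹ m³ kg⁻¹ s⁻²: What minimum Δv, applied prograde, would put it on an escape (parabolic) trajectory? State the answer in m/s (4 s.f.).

Δv ≈ 3228 m/s

μ = GM = 6.674×10⁻¹¹ × 5.972×10²⁴ = 3.986×10¹⁴ m³/s².
r = 6562 km = 6.562×10⁶ m.
Circular speed v_c = √(μ/r) = 7794 m/s.
Escape speed v_esc = √(2μ/r) = √2 × v_c = 11020 m/s.
Δv = v_esc − v_c = 3228 m/s.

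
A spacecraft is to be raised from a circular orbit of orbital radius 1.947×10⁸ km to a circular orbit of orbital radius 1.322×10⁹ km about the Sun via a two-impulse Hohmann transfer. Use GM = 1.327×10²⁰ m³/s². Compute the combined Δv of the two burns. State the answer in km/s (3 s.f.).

Δv_total ≈ 13.3 km/s

r₁ = 1.947×10⁸ km = 1.947×10¹¹ m.
r₂ = 1.322×10⁹ km = 1.322×10¹² m.
Transfer ellipse a_t = (r₁ + r₂)/2 = 7.584×10¹¹ m.
At r₁: circular v_c1 = √(μ/r₁) = 26110 m/s; transfer-perihelion v_p = √[μ(2/r₁ − 1/a_t)] = 34470 m/s.
Δv₁ = v_p − v_c1 = 8363 m/s.
At r₂: circular v_c2 = √(μ/r₂) = 10020 m/s; transfer-aphelion v_a = √[μ(2/r₂ − 1/a_t)] = 5077 m/s.
Δv₂ = v_c2 − v_a = 4942 m/s.
Total Δv = Δv₁ + Δv₂ = 13300 m/s = 13.30 km/s.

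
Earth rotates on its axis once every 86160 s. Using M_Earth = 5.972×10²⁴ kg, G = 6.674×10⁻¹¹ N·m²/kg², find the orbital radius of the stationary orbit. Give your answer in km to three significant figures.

r_sync ≈ 42200 km

μ = GM = 6.674×10⁻¹¹ × 5.972×10²⁴ = 3.986×10¹⁴ m³/s².
A synchronous orbit has period T, so by Kepler's third law a = (μT²/4π²)^(1/3).
μT²/4π² = 3.986×10¹⁴ × (8.616×10⁴)² / 39.48 = 7.495×10²² m³.
a = 4.216×10⁷ m = 42162 km.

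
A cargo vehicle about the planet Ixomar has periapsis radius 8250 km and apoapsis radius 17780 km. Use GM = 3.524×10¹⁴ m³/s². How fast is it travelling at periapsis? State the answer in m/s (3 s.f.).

Semi-major axis a = (r_p + r_a)/2 = 13015 km = 1.302×10⁷ m.
Vis-viva: v² = μ(2/r − 1/a) = 3.524×10¹⁴ × (2.424×10⁻⁷ − 7.683×10⁻⁸) = 5.835×10⁷ m²/s².
v = 7639 m/s.

v ≈ 7640 m/s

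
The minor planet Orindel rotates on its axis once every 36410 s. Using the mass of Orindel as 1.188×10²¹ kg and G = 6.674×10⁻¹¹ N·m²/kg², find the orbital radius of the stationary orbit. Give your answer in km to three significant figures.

μ = GM = 6.674×10⁻¹¹ × 1.188×10²¹ = 7.929×10¹⁰ m³/s².
A synchronous orbit has period T, so by Kepler's third law a = (μT²/4π²)^(1/3).
μT²/4π² = 7.929×10¹⁰ × (3.641×10⁴)² / 39.48 = 2.662×10¹⁸ m³.
a = 1.386×10⁶ m = 1386.0 km.

r_sync ≈ 1390 km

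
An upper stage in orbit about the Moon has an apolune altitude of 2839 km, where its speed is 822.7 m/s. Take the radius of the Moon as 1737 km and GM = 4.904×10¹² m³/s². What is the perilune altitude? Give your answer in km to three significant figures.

r_a = 1737 + 2839 = 4576.0 km = 4.576×10⁶ m.
Specific energy ε = v²/2 − μ/r = -7.333×10⁵ J/kg, so a = −μ/(2ε) = 3.344×10⁶ m.
The apsides satisfy r_p + r_a = 2a, so the perilune radius is 2a − r_a = 2.112×10⁶ m = 2111.9 km.
Perilune altitude = 2111.9 − 1737 = 374.94 km.

perilune altitude ≈ 375 km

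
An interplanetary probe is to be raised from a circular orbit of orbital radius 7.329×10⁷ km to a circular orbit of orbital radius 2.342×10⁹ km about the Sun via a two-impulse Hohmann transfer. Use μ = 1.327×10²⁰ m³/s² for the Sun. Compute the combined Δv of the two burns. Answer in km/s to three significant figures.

Δv_total ≈ 22.4 km/s

r₁ = 7.329×10⁷ km = 7.329×10¹⁰ m.
r₂ = 2.342×10⁹ km = 2.342×10¹² m.
Transfer ellipse a_t = (r₁ + r₂)/2 = 1.208×10¹² m.
At r₁: circular v_c1 = √(μ/r₁) = 42550 m/s; transfer-perihelion v_p = √[μ(2/r₁ − 1/a_t)] = 59260 m/s.
Δv₁ = v_p − v_c1 = 16710 m/s.
At r₂: circular v_c2 = √(μ/r₂) = 7527 m/s; transfer-aphelion v_a = √[μ(2/r₂ − 1/a_t)] = 1854 m/s.
Δv₂ = v_c2 − v_a = 5673 m/s.
Total Δv = Δv₁ + Δv₂ = 22380 m/s = 22.38 km/s.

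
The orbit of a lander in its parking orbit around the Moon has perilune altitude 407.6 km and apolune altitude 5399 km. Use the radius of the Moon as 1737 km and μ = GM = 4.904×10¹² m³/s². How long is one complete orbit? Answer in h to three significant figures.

r_p = 1737 + 407.6 = 2144.6 km = 2.1446×10⁶ m.
r_a = 1737 + 5399 = 7136.0 km = 7.1360×10⁶ m.
Semi-major axis a = (r_p + r_a)/2 = (2144.6 + 7136.0)/2 = 4640.3 km = 4.640×10⁶ m.
By Kepler's third law T = 2π√(a³/μ) = 2π × 4.514×10³ = 2.836×10⁴ s.
= 7.878 h.

T ≈ 7.88 h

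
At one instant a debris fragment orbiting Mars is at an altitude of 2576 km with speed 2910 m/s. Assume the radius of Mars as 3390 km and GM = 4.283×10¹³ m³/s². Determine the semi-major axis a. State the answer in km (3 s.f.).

r = 3390 + 2576 = 5966.0 km = 5.966×10⁶ m.
Vis-viva rearranged: 1/a = 2/r − v²/μ = 3.352×10⁻⁷ − 1.977×10⁻⁷ = 1.375×10⁻⁷ m⁻¹.
a = 7.272×10⁶ m = 7271.7 km.

a ≈ 7270 km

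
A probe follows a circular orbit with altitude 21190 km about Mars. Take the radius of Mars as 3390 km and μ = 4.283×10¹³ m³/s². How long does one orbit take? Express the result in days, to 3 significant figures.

r = 3390 + 21190 = 24580 km = 2.4580×10⁷ m.
Kepler's third law: T = 2π√(r³/μ) = 2π√((2.458×10⁷)³ / 4.283×10¹³).
r³/μ = 3.467×10⁸ s², so T = 2π × 1.862×10⁴ = 1.170×10⁵ s.
Converting: 1.170×10⁵ s ÷ 86400 = 1.354 days.

T ≈ 1.35 days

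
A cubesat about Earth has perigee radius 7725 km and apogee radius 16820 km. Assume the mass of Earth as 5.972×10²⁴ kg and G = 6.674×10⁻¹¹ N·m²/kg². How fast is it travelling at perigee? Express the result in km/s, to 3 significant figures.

μ = GM = 6.674×10⁻¹¹ × 5.972×10²⁴ = 3.986×10¹⁴ m³/s².
Semi-major axis a = (r_p + r_a)/2 = 12272 km = 1.227×10⁷ m.
Vis-viva: v² = μ(2/r − 1/a) = 3.986×10¹⁴ × (2.589×10⁻⁷ − 8.148×10⁻⁸) = 7.071×10⁷ m²/s².
v = 8409 m/s = 8.409 km/s.

v ≈ 8.41 km/s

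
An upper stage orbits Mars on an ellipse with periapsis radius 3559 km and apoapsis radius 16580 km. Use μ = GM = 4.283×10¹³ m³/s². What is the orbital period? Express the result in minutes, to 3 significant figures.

Semi-major axis a = (r_p + r_a)/2 = (3559.0 + 16580)/2 = 10070 km = 1.007×10⁷ m.
By Kepler's third law T = 2π√(a³/μ) = 2π × 4.882×10³ = 3.068×10⁴ s.
= 511.3 minutes.

T ≈ 511 minutes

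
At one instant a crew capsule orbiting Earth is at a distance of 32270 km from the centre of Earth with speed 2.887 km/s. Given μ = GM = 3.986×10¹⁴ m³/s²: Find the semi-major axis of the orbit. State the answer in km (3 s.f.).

r = 3.227×10⁷ m.
Specific orbital energy ε = v²/2 − μ/r = (2887)²/2 − 3.986×10¹⁴/3.227×10⁷ = -8.185×10⁶ J/kg.
Since ε = −μ/(2a), a = −μ/(2ε) = 2.435×10⁷ m = 24350 km.

a ≈ 24400 km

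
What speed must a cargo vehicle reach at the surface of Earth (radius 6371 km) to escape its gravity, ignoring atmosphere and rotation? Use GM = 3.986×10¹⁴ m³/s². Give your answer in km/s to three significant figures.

v_esc ≈ 11.2 km/s

r = R = 6.371×10⁶ m.
Escape speed v_esc = √(2μ/r) = √(2 × 3.986×10¹⁴ / 6.371×10⁶) = √(1.251×10⁸) = 11190 m/s.
= 11.19 km/s.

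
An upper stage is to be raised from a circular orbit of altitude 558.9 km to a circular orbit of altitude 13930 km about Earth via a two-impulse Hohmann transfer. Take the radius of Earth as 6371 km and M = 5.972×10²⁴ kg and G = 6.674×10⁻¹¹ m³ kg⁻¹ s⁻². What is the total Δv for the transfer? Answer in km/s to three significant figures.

Δv_total ≈ 2.95 km/s

μ = GM = 6.674×10⁻¹¹ × 5.972×10²⁴ = 3.986×10¹⁴ m³/s².
r₁ = 6371 + 558.9 = 6929.9 km = 6.9299×10⁶ m.
r₂ = 6371 + 13930 = 20301 km = 2.0301×10⁷ m.
Transfer ellipse a_t = (r₁ + r₂)/2 = 1.362×10⁷ m.
At r₁: circular v_c1 = √(μ/r₁) = 7584 m/s; transfer-perigee v_p = √[μ(2/r₁ − 1/a_t)] = 9260 m/s.
Δv₁ = v_p − v_c1 = 1677 m/s.
At r₂: circular v_c2 = √(μ/r₂) = 4431 m/s; transfer-apogee v_a = √[μ(2/r₂ − 1/a_t)] = 3161 m/s.
Δv₂ = v_c2 − v_a = 1270 m/s.
Total Δv = Δv₁ + Δv₂ = 2946 m/s = 2.946 km/s.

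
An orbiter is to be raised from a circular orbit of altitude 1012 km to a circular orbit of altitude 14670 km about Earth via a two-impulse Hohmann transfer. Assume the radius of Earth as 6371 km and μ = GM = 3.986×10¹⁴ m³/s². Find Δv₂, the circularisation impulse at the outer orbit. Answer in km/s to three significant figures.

Δv ≈ 1.22 km/s

r₁ = 6371 + 1012 = 7383.0 km = 7.3830×10⁶ m.
r₂ = 6371 + 14670 = 21041 km = 2.1041×10⁷ m.
Transfer ellipse a_t = (r₁ + r₂)/2 = 1.421×10⁷ m.
At r₁: circular v_c1 = √(μ/r₁) = 7348 m/s; transfer-perigee v_p = √[μ(2/r₁ − 1/a_t)] = 8940 m/s.
At r₂: circular v_c2 = √(μ/r₂) = 4352 m/s; transfer-apogee v_a = √[μ(2/r₂ − 1/a_t)] = 3137 m/s.
Δv₂ = v_c2 − v_a = 1215 m/s.
= 1.215 km/s.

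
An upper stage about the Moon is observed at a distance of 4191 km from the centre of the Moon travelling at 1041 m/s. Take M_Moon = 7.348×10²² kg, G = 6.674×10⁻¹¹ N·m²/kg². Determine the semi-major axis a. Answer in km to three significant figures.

μ = GM = 6.674×10⁻¹¹ × 7.348×10²² = 4.904×10¹² m³/s².
r = 4.191×10⁶ m.
Vis-viva rearranged: 1/a = 2/r − v²/μ = 4.772×10⁻⁷ − 2.210×10⁻⁷ = 2.562×10⁻⁷ m⁻¹.
a = 3.903×10⁶ m = 3902.6 km.

a ≈ 3900 km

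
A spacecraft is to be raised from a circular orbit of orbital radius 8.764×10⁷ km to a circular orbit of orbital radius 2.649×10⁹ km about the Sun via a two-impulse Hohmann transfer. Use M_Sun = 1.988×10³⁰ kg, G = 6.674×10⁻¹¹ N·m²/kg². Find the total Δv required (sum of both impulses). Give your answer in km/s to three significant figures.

μ = GM = 6.674×10⁻¹¹ × 1.988×10³⁰ = 1.327×10²⁰ m³/s².
r₁ = 8.764×10⁷ km = 8.764×10¹⁰ m.
r₂ = 2.649×10⁹ km = 2.649×10¹² m.
Transfer ellipse a_t = (r₁ + r₂)/2 = 1.368×10¹² m.
At r₁: circular v_c1 = √(μ/r₁) = 38910 m/s; transfer-perihelion v_p = √[μ(2/r₁ − 1/a_t)] = 54140 m/s.
Δv₁ = v_p − v_c1 = 15230 m/s.
At r₂: circular v_c2 = √(μ/r₂) = 7077 m/s; transfer-aphelion v_a = √[μ(2/r₂ − 1/a_t)] = 1791 m/s.
Δv₂ = v_c2 − v_a = 5286 m/s.
Total Δv = Δv₁ + Δv₂ = 20510 m/s = 20.51 km/s.

Δv_total ≈ 20.5 km/s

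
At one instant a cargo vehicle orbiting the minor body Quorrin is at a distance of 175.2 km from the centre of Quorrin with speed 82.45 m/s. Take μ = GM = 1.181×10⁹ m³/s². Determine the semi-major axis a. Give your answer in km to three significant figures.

a ≈ 177 km

r = 1.752×10⁵ m.
Vis-viva rearranged: 1/a = 2/r − v²/μ = 1.142×10⁻⁵ − 5.756×10⁻⁶ = 5.659×10⁻⁶ m⁻¹.
a = 1.767×10⁵ m = 176.70 km.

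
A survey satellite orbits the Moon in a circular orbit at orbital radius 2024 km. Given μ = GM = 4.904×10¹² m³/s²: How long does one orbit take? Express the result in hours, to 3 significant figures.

T ≈ 2.27 hours

r = 2024 km = 2.024×10⁶ m.
Kepler's third law: T = 2π√(r³/μ) = 2π√((2.024×10⁶)³ / 4.904×10¹²).
r³/μ = 1.691×10⁶ s², so T = 2π × 1.300×10³ = 8.170×10³ s.
Converting: 8.170×10³ s ÷ 3600 = 2.269 hours.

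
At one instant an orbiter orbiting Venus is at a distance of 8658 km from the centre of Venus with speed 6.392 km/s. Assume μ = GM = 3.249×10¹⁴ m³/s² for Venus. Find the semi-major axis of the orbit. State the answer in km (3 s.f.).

a ≈ 9500 km

r = 8.658×10⁶ m.
Vis-viva rearranged: 1/a = 2/r − v²/μ = 2.310×10⁻⁷ − 1.258×10⁻⁷ = 1.052×10⁻⁷ m⁻¹.
a = 9.502×10⁶ m = 9501.6 km.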